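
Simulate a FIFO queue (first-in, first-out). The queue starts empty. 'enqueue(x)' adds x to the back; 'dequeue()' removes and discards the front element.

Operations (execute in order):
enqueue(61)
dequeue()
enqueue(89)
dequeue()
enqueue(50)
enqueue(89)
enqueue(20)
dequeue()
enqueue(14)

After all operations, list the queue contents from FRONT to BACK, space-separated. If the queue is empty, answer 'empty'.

enqueue(61): [61]
dequeue(): []
enqueue(89): [89]
dequeue(): []
enqueue(50): [50]
enqueue(89): [50, 89]
enqueue(20): [50, 89, 20]
dequeue(): [89, 20]
enqueue(14): [89, 20, 14]

Answer: 89 20 14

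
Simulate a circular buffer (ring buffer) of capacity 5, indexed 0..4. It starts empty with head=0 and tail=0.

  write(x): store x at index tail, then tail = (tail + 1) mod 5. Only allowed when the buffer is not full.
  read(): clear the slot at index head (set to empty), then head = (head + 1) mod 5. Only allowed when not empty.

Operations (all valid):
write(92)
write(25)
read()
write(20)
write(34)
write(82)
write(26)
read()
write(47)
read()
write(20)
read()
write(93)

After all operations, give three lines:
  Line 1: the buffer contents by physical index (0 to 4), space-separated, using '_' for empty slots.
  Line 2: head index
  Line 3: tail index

write(92): buf=[92 _ _ _ _], head=0, tail=1, size=1
write(25): buf=[92 25 _ _ _], head=0, tail=2, size=2
read(): buf=[_ 25 _ _ _], head=1, tail=2, size=1
write(20): buf=[_ 25 20 _ _], head=1, tail=3, size=2
write(34): buf=[_ 25 20 34 _], head=1, tail=4, size=3
write(82): buf=[_ 25 20 34 82], head=1, tail=0, size=4
write(26): buf=[26 25 20 34 82], head=1, tail=1, size=5
read(): buf=[26 _ 20 34 82], head=2, tail=1, size=4
write(47): buf=[26 47 20 34 82], head=2, tail=2, size=5
read(): buf=[26 47 _ 34 82], head=3, tail=2, size=4
write(20): buf=[26 47 20 34 82], head=3, tail=3, size=5
read(): buf=[26 47 20 _ 82], head=4, tail=3, size=4
write(93): buf=[26 47 20 93 82], head=4, tail=4, size=5

Answer: 26 47 20 93 82
4
4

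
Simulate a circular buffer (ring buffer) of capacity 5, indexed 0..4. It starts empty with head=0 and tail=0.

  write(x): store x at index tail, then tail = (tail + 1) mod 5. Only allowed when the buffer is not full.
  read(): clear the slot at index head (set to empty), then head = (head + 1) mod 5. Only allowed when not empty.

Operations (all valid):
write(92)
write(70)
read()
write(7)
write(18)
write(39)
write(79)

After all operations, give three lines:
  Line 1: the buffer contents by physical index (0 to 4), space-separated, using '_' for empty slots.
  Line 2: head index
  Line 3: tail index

write(92): buf=[92 _ _ _ _], head=0, tail=1, size=1
write(70): buf=[92 70 _ _ _], head=0, tail=2, size=2
read(): buf=[_ 70 _ _ _], head=1, tail=2, size=1
write(7): buf=[_ 70 7 _ _], head=1, tail=3, size=2
write(18): buf=[_ 70 7 18 _], head=1, tail=4, size=3
write(39): buf=[_ 70 7 18 39], head=1, tail=0, size=4
write(79): buf=[79 70 7 18 39], head=1, tail=1, size=5

Answer: 79 70 7 18 39
1
1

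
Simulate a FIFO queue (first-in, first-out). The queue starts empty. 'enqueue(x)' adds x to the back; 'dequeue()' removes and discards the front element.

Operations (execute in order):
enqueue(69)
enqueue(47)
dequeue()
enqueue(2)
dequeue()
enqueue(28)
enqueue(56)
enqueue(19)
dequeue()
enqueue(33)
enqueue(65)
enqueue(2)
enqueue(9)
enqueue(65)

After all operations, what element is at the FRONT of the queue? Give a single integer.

Answer: 28

Derivation:
enqueue(69): queue = [69]
enqueue(47): queue = [69, 47]
dequeue(): queue = [47]
enqueue(2): queue = [47, 2]
dequeue(): queue = [2]
enqueue(28): queue = [2, 28]
enqueue(56): queue = [2, 28, 56]
enqueue(19): queue = [2, 28, 56, 19]
dequeue(): queue = [28, 56, 19]
enqueue(33): queue = [28, 56, 19, 33]
enqueue(65): queue = [28, 56, 19, 33, 65]
enqueue(2): queue = [28, 56, 19, 33, 65, 2]
enqueue(9): queue = [28, 56, 19, 33, 65, 2, 9]
enqueue(65): queue = [28, 56, 19, 33, 65, 2, 9, 65]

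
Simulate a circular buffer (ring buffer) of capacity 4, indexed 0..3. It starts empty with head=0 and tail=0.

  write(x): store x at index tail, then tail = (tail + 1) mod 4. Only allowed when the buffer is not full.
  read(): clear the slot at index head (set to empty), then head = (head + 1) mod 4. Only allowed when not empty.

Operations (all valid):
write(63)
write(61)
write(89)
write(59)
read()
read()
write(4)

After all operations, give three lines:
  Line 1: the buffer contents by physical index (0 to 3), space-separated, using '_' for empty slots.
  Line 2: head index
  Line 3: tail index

write(63): buf=[63 _ _ _], head=0, tail=1, size=1
write(61): buf=[63 61 _ _], head=0, tail=2, size=2
write(89): buf=[63 61 89 _], head=0, tail=3, size=3
write(59): buf=[63 61 89 59], head=0, tail=0, size=4
read(): buf=[_ 61 89 59], head=1, tail=0, size=3
read(): buf=[_ _ 89 59], head=2, tail=0, size=2
write(4): buf=[4 _ 89 59], head=2, tail=1, size=3

Answer: 4 _ 89 59
2
1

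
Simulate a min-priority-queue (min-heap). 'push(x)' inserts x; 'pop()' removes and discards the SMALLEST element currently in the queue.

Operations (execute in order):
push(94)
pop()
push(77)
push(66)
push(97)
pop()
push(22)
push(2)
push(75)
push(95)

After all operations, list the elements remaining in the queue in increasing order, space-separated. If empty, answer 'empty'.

Answer: 2 22 75 77 95 97

Derivation:
push(94): heap contents = [94]
pop() → 94: heap contents = []
push(77): heap contents = [77]
push(66): heap contents = [66, 77]
push(97): heap contents = [66, 77, 97]
pop() → 66: heap contents = [77, 97]
push(22): heap contents = [22, 77, 97]
push(2): heap contents = [2, 22, 77, 97]
push(75): heap contents = [2, 22, 75, 77, 97]
push(95): heap contents = [2, 22, 75, 77, 95, 97]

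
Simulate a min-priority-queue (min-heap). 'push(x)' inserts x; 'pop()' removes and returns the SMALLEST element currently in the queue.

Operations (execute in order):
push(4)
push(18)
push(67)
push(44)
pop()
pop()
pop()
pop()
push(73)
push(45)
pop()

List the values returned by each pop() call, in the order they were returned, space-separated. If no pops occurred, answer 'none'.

Answer: 4 18 44 67 45

Derivation:
push(4): heap contents = [4]
push(18): heap contents = [4, 18]
push(67): heap contents = [4, 18, 67]
push(44): heap contents = [4, 18, 44, 67]
pop() → 4: heap contents = [18, 44, 67]
pop() → 18: heap contents = [44, 67]
pop() → 44: heap contents = [67]
pop() → 67: heap contents = []
push(73): heap contents = [73]
push(45): heap contents = [45, 73]
pop() → 45: heap contents = [73]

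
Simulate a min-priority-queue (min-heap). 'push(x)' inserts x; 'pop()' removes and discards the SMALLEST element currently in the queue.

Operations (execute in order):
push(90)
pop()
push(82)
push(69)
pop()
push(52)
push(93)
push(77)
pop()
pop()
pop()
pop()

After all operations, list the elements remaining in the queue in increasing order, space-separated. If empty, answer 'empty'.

push(90): heap contents = [90]
pop() → 90: heap contents = []
push(82): heap contents = [82]
push(69): heap contents = [69, 82]
pop() → 69: heap contents = [82]
push(52): heap contents = [52, 82]
push(93): heap contents = [52, 82, 93]
push(77): heap contents = [52, 77, 82, 93]
pop() → 52: heap contents = [77, 82, 93]
pop() → 77: heap contents = [82, 93]
pop() → 82: heap contents = [93]
pop() → 93: heap contents = []

Answer: empty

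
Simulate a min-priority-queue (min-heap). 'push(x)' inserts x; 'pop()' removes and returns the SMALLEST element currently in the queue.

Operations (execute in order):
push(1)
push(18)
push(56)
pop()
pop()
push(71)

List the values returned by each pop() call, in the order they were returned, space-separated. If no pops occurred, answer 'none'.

Answer: 1 18

Derivation:
push(1): heap contents = [1]
push(18): heap contents = [1, 18]
push(56): heap contents = [1, 18, 56]
pop() → 1: heap contents = [18, 56]
pop() → 18: heap contents = [56]
push(71): heap contents = [56, 71]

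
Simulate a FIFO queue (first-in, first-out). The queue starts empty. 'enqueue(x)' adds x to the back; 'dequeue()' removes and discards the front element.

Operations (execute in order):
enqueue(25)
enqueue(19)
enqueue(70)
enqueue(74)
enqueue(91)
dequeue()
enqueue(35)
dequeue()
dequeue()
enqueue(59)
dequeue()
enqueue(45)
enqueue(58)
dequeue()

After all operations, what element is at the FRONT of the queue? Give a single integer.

enqueue(25): queue = [25]
enqueue(19): queue = [25, 19]
enqueue(70): queue = [25, 19, 70]
enqueue(74): queue = [25, 19, 70, 74]
enqueue(91): queue = [25, 19, 70, 74, 91]
dequeue(): queue = [19, 70, 74, 91]
enqueue(35): queue = [19, 70, 74, 91, 35]
dequeue(): queue = [70, 74, 91, 35]
dequeue(): queue = [74, 91, 35]
enqueue(59): queue = [74, 91, 35, 59]
dequeue(): queue = [91, 35, 59]
enqueue(45): queue = [91, 35, 59, 45]
enqueue(58): queue = [91, 35, 59, 45, 58]
dequeue(): queue = [35, 59, 45, 58]

Answer: 35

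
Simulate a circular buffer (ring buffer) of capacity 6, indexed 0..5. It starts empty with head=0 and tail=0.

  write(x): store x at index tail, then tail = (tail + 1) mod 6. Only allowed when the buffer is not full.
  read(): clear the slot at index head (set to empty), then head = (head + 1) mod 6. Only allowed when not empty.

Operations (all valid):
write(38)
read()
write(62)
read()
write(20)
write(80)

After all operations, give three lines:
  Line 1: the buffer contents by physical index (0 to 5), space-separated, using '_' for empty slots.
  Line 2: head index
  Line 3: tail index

write(38): buf=[38 _ _ _ _ _], head=0, tail=1, size=1
read(): buf=[_ _ _ _ _ _], head=1, tail=1, size=0
write(62): buf=[_ 62 _ _ _ _], head=1, tail=2, size=1
read(): buf=[_ _ _ _ _ _], head=2, tail=2, size=0
write(20): buf=[_ _ 20 _ _ _], head=2, tail=3, size=1
write(80): buf=[_ _ 20 80 _ _], head=2, tail=4, size=2

Answer: _ _ 20 80 _ _
2
4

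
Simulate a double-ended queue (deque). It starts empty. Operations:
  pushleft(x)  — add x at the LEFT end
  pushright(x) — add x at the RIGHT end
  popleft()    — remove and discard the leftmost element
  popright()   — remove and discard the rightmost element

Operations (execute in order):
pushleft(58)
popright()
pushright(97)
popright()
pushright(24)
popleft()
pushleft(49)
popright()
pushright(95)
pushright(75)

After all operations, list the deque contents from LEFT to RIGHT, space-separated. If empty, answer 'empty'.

Answer: 95 75

Derivation:
pushleft(58): [58]
popright(): []
pushright(97): [97]
popright(): []
pushright(24): [24]
popleft(): []
pushleft(49): [49]
popright(): []
pushright(95): [95]
pushright(75): [95, 75]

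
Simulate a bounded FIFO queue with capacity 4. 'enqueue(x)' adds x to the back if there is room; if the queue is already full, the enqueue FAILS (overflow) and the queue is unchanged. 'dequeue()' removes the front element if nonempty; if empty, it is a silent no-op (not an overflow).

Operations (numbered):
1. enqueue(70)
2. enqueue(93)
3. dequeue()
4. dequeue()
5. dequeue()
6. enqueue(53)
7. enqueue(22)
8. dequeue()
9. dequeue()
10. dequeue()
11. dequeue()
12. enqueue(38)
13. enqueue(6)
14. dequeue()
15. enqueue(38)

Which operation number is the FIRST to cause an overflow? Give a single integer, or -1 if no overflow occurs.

Answer: -1

Derivation:
1. enqueue(70): size=1
2. enqueue(93): size=2
3. dequeue(): size=1
4. dequeue(): size=0
5. dequeue(): empty, no-op, size=0
6. enqueue(53): size=1
7. enqueue(22): size=2
8. dequeue(): size=1
9. dequeue(): size=0
10. dequeue(): empty, no-op, size=0
11. dequeue(): empty, no-op, size=0
12. enqueue(38): size=1
13. enqueue(6): size=2
14. dequeue(): size=1
15. enqueue(38): size=2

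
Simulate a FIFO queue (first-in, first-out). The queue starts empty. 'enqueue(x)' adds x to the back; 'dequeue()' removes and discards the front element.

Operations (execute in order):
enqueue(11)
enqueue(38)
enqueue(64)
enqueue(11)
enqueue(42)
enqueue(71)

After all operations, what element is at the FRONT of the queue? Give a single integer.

enqueue(11): queue = [11]
enqueue(38): queue = [11, 38]
enqueue(64): queue = [11, 38, 64]
enqueue(11): queue = [11, 38, 64, 11]
enqueue(42): queue = [11, 38, 64, 11, 42]
enqueue(71): queue = [11, 38, 64, 11, 42, 71]

Answer: 11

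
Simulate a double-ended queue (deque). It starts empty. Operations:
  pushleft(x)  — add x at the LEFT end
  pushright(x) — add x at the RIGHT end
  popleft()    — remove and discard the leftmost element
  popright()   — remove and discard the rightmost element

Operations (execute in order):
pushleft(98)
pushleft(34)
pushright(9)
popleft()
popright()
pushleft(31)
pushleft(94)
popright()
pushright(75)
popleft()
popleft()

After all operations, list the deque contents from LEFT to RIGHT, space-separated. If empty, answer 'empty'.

Answer: 75

Derivation:
pushleft(98): [98]
pushleft(34): [34, 98]
pushright(9): [34, 98, 9]
popleft(): [98, 9]
popright(): [98]
pushleft(31): [31, 98]
pushleft(94): [94, 31, 98]
popright(): [94, 31]
pushright(75): [94, 31, 75]
popleft(): [31, 75]
popleft(): [75]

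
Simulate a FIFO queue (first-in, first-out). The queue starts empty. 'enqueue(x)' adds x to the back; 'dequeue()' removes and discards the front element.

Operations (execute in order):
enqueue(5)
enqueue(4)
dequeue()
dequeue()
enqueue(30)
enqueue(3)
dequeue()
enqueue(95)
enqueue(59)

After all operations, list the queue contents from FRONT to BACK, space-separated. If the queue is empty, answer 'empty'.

Answer: 3 95 59

Derivation:
enqueue(5): [5]
enqueue(4): [5, 4]
dequeue(): [4]
dequeue(): []
enqueue(30): [30]
enqueue(3): [30, 3]
dequeue(): [3]
enqueue(95): [3, 95]
enqueue(59): [3, 95, 59]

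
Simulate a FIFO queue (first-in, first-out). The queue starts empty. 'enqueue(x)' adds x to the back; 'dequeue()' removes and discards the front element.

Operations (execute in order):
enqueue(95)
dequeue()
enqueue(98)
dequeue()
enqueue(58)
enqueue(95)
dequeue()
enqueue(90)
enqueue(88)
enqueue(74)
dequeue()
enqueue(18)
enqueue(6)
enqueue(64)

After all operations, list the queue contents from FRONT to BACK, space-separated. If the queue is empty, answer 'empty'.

Answer: 90 88 74 18 6 64

Derivation:
enqueue(95): [95]
dequeue(): []
enqueue(98): [98]
dequeue(): []
enqueue(58): [58]
enqueue(95): [58, 95]
dequeue(): [95]
enqueue(90): [95, 90]
enqueue(88): [95, 90, 88]
enqueue(74): [95, 90, 88, 74]
dequeue(): [90, 88, 74]
enqueue(18): [90, 88, 74, 18]
enqueue(6): [90, 88, 74, 18, 6]
enqueue(64): [90, 88, 74, 18, 6, 64]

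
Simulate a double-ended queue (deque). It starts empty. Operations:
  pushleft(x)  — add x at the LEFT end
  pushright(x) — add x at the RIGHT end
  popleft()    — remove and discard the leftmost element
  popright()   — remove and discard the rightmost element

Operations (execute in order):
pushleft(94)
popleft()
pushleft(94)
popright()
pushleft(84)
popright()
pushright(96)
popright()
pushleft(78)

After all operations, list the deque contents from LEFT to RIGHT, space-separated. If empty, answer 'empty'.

pushleft(94): [94]
popleft(): []
pushleft(94): [94]
popright(): []
pushleft(84): [84]
popright(): []
pushright(96): [96]
popright(): []
pushleft(78): [78]

Answer: 78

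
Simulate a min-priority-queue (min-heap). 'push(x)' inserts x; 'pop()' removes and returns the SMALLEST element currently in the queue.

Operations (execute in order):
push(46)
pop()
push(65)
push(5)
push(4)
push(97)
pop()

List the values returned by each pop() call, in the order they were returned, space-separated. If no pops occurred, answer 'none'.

Answer: 46 4

Derivation:
push(46): heap contents = [46]
pop() → 46: heap contents = []
push(65): heap contents = [65]
push(5): heap contents = [5, 65]
push(4): heap contents = [4, 5, 65]
push(97): heap contents = [4, 5, 65, 97]
pop() → 4: heap contents = [5, 65, 97]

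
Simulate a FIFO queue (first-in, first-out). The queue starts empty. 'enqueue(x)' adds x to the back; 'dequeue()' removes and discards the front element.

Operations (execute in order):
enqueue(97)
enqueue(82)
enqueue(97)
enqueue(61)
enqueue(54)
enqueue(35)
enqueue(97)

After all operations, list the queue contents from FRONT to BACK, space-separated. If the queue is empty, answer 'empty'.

Answer: 97 82 97 61 54 35 97

Derivation:
enqueue(97): [97]
enqueue(82): [97, 82]
enqueue(97): [97, 82, 97]
enqueue(61): [97, 82, 97, 61]
enqueue(54): [97, 82, 97, 61, 54]
enqueue(35): [97, 82, 97, 61, 54, 35]
enqueue(97): [97, 82, 97, 61, 54, 35, 97]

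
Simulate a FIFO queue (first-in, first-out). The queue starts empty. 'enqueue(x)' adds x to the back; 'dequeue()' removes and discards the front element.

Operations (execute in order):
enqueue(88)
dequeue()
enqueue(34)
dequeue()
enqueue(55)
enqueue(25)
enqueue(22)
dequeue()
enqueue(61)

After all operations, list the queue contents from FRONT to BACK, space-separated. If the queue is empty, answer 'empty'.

Answer: 25 22 61

Derivation:
enqueue(88): [88]
dequeue(): []
enqueue(34): [34]
dequeue(): []
enqueue(55): [55]
enqueue(25): [55, 25]
enqueue(22): [55, 25, 22]
dequeue(): [25, 22]
enqueue(61): [25, 22, 61]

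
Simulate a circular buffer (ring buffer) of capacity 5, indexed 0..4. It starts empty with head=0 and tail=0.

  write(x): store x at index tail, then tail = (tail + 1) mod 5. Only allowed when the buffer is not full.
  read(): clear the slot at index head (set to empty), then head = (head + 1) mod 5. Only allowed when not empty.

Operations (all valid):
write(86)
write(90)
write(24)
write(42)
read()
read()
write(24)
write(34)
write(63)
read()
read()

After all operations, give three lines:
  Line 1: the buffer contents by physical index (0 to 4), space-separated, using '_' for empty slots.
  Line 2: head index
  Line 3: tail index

write(86): buf=[86 _ _ _ _], head=0, tail=1, size=1
write(90): buf=[86 90 _ _ _], head=0, tail=2, size=2
write(24): buf=[86 90 24 _ _], head=0, tail=3, size=3
write(42): buf=[86 90 24 42 _], head=0, tail=4, size=4
read(): buf=[_ 90 24 42 _], head=1, tail=4, size=3
read(): buf=[_ _ 24 42 _], head=2, tail=4, size=2
write(24): buf=[_ _ 24 42 24], head=2, tail=0, size=3
write(34): buf=[34 _ 24 42 24], head=2, tail=1, size=4
write(63): buf=[34 63 24 42 24], head=2, tail=2, size=5
read(): buf=[34 63 _ 42 24], head=3, tail=2, size=4
read(): buf=[34 63 _ _ 24], head=4, tail=2, size=3

Answer: 34 63 _ _ 24
4
2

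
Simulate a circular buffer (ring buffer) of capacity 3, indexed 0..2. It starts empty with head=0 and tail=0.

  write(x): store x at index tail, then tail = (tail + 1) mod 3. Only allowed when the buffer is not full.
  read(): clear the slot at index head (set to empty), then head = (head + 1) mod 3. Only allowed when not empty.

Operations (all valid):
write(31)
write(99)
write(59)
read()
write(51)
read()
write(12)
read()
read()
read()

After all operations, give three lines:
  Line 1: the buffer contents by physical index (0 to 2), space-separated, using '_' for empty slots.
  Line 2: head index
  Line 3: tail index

Answer: _ _ _
2
2

Derivation:
write(31): buf=[31 _ _], head=0, tail=1, size=1
write(99): buf=[31 99 _], head=0, tail=2, size=2
write(59): buf=[31 99 59], head=0, tail=0, size=3
read(): buf=[_ 99 59], head=1, tail=0, size=2
write(51): buf=[51 99 59], head=1, tail=1, size=3
read(): buf=[51 _ 59], head=2, tail=1, size=2
write(12): buf=[51 12 59], head=2, tail=2, size=3
read(): buf=[51 12 _], head=0, tail=2, size=2
read(): buf=[_ 12 _], head=1, tail=2, size=1
read(): buf=[_ _ _], head=2, tail=2, size=0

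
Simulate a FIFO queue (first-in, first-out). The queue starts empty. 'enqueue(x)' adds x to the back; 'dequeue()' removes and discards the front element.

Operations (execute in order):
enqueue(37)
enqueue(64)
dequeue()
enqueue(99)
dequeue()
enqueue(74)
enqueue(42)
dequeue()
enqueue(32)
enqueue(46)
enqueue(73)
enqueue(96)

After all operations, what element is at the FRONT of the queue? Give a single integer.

enqueue(37): queue = [37]
enqueue(64): queue = [37, 64]
dequeue(): queue = [64]
enqueue(99): queue = [64, 99]
dequeue(): queue = [99]
enqueue(74): queue = [99, 74]
enqueue(42): queue = [99, 74, 42]
dequeue(): queue = [74, 42]
enqueue(32): queue = [74, 42, 32]
enqueue(46): queue = [74, 42, 32, 46]
enqueue(73): queue = [74, 42, 32, 46, 73]
enqueue(96): queue = [74, 42, 32, 46, 73, 96]

Answer: 74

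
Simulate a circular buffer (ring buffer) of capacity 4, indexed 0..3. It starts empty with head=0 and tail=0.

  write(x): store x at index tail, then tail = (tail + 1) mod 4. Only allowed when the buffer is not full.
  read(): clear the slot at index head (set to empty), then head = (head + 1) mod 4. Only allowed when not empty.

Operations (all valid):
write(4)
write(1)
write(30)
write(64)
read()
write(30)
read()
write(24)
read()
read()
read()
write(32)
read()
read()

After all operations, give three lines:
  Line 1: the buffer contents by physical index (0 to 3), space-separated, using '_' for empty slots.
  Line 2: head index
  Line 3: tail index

Answer: _ _ _ _
3
3

Derivation:
write(4): buf=[4 _ _ _], head=0, tail=1, size=1
write(1): buf=[4 1 _ _], head=0, tail=2, size=2
write(30): buf=[4 1 30 _], head=0, tail=3, size=3
write(64): buf=[4 1 30 64], head=0, tail=0, size=4
read(): buf=[_ 1 30 64], head=1, tail=0, size=3
write(30): buf=[30 1 30 64], head=1, tail=1, size=4
read(): buf=[30 _ 30 64], head=2, tail=1, size=3
write(24): buf=[30 24 30 64], head=2, tail=2, size=4
read(): buf=[30 24 _ 64], head=3, tail=2, size=3
read(): buf=[30 24 _ _], head=0, tail=2, size=2
read(): buf=[_ 24 _ _], head=1, tail=2, size=1
write(32): buf=[_ 24 32 _], head=1, tail=3, size=2
read(): buf=[_ _ 32 _], head=2, tail=3, size=1
read(): buf=[_ _ _ _], head=3, tail=3, size=0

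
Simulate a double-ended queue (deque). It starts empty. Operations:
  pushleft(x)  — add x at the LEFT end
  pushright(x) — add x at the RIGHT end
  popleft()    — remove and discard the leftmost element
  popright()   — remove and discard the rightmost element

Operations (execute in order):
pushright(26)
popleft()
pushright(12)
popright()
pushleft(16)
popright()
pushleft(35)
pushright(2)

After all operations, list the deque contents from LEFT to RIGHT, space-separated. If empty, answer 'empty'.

Answer: 35 2

Derivation:
pushright(26): [26]
popleft(): []
pushright(12): [12]
popright(): []
pushleft(16): [16]
popright(): []
pushleft(35): [35]
pushright(2): [35, 2]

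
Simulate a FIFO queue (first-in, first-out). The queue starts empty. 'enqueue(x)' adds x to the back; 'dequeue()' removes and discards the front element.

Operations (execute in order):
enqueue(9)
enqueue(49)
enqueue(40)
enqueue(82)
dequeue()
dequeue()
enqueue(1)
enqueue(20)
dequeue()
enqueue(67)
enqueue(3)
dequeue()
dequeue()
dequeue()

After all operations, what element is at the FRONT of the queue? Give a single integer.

Answer: 67

Derivation:
enqueue(9): queue = [9]
enqueue(49): queue = [9, 49]
enqueue(40): queue = [9, 49, 40]
enqueue(82): queue = [9, 49, 40, 82]
dequeue(): queue = [49, 40, 82]
dequeue(): queue = [40, 82]
enqueue(1): queue = [40, 82, 1]
enqueue(20): queue = [40, 82, 1, 20]
dequeue(): queue = [82, 1, 20]
enqueue(67): queue = [82, 1, 20, 67]
enqueue(3): queue = [82, 1, 20, 67, 3]
dequeue(): queue = [1, 20, 67, 3]
dequeue(): queue = [20, 67, 3]
dequeue(): queue = [67, 3]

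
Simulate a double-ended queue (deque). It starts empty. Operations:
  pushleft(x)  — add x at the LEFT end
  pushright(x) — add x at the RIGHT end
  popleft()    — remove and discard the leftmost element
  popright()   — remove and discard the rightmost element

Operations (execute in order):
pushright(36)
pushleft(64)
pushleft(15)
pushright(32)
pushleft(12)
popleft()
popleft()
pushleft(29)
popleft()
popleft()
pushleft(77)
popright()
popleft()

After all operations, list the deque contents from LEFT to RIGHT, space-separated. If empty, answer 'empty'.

Answer: 36

Derivation:
pushright(36): [36]
pushleft(64): [64, 36]
pushleft(15): [15, 64, 36]
pushright(32): [15, 64, 36, 32]
pushleft(12): [12, 15, 64, 36, 32]
popleft(): [15, 64, 36, 32]
popleft(): [64, 36, 32]
pushleft(29): [29, 64, 36, 32]
popleft(): [64, 36, 32]
popleft(): [36, 32]
pushleft(77): [77, 36, 32]
popright(): [77, 36]
popleft(): [36]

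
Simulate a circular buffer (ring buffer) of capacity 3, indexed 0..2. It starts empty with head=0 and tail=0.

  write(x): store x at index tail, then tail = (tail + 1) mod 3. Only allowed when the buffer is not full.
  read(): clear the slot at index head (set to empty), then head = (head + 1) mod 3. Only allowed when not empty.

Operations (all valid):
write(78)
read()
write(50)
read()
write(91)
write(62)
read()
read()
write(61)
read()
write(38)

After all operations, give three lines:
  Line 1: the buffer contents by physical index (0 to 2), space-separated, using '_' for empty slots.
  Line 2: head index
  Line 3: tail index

write(78): buf=[78 _ _], head=0, tail=1, size=1
read(): buf=[_ _ _], head=1, tail=1, size=0
write(50): buf=[_ 50 _], head=1, tail=2, size=1
read(): buf=[_ _ _], head=2, tail=2, size=0
write(91): buf=[_ _ 91], head=2, tail=0, size=1
write(62): buf=[62 _ 91], head=2, tail=1, size=2
read(): buf=[62 _ _], head=0, tail=1, size=1
read(): buf=[_ _ _], head=1, tail=1, size=0
write(61): buf=[_ 61 _], head=1, tail=2, size=1
read(): buf=[_ _ _], head=2, tail=2, size=0
write(38): buf=[_ _ 38], head=2, tail=0, size=1

Answer: _ _ 38
2
0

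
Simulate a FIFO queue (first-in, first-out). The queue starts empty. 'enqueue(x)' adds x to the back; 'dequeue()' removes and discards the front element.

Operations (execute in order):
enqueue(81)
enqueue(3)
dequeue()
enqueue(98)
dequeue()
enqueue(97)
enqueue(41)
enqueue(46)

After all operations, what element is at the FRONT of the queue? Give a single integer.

enqueue(81): queue = [81]
enqueue(3): queue = [81, 3]
dequeue(): queue = [3]
enqueue(98): queue = [3, 98]
dequeue(): queue = [98]
enqueue(97): queue = [98, 97]
enqueue(41): queue = [98, 97, 41]
enqueue(46): queue = [98, 97, 41, 46]

Answer: 98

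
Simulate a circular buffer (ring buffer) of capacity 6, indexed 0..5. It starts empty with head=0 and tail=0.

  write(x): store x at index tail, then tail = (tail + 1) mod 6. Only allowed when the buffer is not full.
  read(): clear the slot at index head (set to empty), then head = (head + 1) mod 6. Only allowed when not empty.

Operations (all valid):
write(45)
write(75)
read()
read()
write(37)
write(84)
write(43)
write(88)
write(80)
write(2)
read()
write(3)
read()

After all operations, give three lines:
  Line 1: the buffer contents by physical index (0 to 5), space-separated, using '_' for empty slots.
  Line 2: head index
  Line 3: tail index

Answer: 80 2 3 _ 43 88
4
3

Derivation:
write(45): buf=[45 _ _ _ _ _], head=0, tail=1, size=1
write(75): buf=[45 75 _ _ _ _], head=0, tail=2, size=2
read(): buf=[_ 75 _ _ _ _], head=1, tail=2, size=1
read(): buf=[_ _ _ _ _ _], head=2, tail=2, size=0
write(37): buf=[_ _ 37 _ _ _], head=2, tail=3, size=1
write(84): buf=[_ _ 37 84 _ _], head=2, tail=4, size=2
write(43): buf=[_ _ 37 84 43 _], head=2, tail=5, size=3
write(88): buf=[_ _ 37 84 43 88], head=2, tail=0, size=4
write(80): buf=[80 _ 37 84 43 88], head=2, tail=1, size=5
write(2): buf=[80 2 37 84 43 88], head=2, tail=2, size=6
read(): buf=[80 2 _ 84 43 88], head=3, tail=2, size=5
write(3): buf=[80 2 3 84 43 88], head=3, tail=3, size=6
read(): buf=[80 2 3 _ 43 88], head=4, tail=3, size=5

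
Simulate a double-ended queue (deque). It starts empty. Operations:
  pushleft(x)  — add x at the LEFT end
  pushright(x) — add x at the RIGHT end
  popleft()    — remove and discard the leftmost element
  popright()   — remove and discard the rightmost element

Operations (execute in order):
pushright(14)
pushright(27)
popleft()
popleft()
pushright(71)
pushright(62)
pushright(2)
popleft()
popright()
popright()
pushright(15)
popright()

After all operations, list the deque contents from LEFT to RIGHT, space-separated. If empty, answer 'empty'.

Answer: empty

Derivation:
pushright(14): [14]
pushright(27): [14, 27]
popleft(): [27]
popleft(): []
pushright(71): [71]
pushright(62): [71, 62]
pushright(2): [71, 62, 2]
popleft(): [62, 2]
popright(): [62]
popright(): []
pushright(15): [15]
popright(): []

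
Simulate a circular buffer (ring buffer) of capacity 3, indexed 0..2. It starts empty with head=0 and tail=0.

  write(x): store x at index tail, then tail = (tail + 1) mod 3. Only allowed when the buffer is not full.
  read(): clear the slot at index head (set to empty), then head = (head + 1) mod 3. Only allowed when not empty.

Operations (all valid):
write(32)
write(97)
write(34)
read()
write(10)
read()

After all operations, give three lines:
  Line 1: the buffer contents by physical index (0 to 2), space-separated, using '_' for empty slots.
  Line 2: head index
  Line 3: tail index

Answer: 10 _ 34
2
1

Derivation:
write(32): buf=[32 _ _], head=0, tail=1, size=1
write(97): buf=[32 97 _], head=0, tail=2, size=2
write(34): buf=[32 97 34], head=0, tail=0, size=3
read(): buf=[_ 97 34], head=1, tail=0, size=2
write(10): buf=[10 97 34], head=1, tail=1, size=3
read(): buf=[10 _ 34], head=2, tail=1, size=2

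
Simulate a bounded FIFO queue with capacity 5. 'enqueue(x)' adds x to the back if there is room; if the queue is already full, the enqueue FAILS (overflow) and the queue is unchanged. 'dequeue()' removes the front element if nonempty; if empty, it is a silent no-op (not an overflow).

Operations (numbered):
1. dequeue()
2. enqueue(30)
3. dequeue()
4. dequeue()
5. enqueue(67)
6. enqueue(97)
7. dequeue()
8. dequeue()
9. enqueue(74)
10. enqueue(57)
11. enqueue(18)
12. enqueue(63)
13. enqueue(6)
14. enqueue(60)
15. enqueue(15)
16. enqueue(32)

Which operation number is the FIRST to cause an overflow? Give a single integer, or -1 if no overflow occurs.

1. dequeue(): empty, no-op, size=0
2. enqueue(30): size=1
3. dequeue(): size=0
4. dequeue(): empty, no-op, size=0
5. enqueue(67): size=1
6. enqueue(97): size=2
7. dequeue(): size=1
8. dequeue(): size=0
9. enqueue(74): size=1
10. enqueue(57): size=2
11. enqueue(18): size=3
12. enqueue(63): size=4
13. enqueue(6): size=5
14. enqueue(60): size=5=cap → OVERFLOW (fail)
15. enqueue(15): size=5=cap → OVERFLOW (fail)
16. enqueue(32): size=5=cap → OVERFLOW (fail)

Answer: 14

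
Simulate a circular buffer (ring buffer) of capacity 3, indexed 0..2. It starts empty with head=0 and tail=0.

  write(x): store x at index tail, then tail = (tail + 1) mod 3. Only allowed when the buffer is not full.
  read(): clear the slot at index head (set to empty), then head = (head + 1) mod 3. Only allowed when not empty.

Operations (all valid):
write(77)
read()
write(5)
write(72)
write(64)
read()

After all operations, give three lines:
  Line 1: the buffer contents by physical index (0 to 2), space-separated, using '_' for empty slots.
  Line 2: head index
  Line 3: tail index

Answer: 64 _ 72
2
1

Derivation:
write(77): buf=[77 _ _], head=0, tail=1, size=1
read(): buf=[_ _ _], head=1, tail=1, size=0
write(5): buf=[_ 5 _], head=1, tail=2, size=1
write(72): buf=[_ 5 72], head=1, tail=0, size=2
write(64): buf=[64 5 72], head=1, tail=1, size=3
read(): buf=[64 _ 72], head=2, tail=1, size=2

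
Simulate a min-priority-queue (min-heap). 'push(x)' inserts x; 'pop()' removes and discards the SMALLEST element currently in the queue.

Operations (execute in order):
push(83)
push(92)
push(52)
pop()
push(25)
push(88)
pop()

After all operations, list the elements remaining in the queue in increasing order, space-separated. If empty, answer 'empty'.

push(83): heap contents = [83]
push(92): heap contents = [83, 92]
push(52): heap contents = [52, 83, 92]
pop() → 52: heap contents = [83, 92]
push(25): heap contents = [25, 83, 92]
push(88): heap contents = [25, 83, 88, 92]
pop() → 25: heap contents = [83, 88, 92]

Answer: 83 88 92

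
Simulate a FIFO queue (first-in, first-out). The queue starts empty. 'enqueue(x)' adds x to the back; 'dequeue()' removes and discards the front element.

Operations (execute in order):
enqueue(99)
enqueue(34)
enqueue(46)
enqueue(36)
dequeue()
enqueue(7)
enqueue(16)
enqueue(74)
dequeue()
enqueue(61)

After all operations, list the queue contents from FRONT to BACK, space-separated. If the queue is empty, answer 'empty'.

Answer: 46 36 7 16 74 61

Derivation:
enqueue(99): [99]
enqueue(34): [99, 34]
enqueue(46): [99, 34, 46]
enqueue(36): [99, 34, 46, 36]
dequeue(): [34, 46, 36]
enqueue(7): [34, 46, 36, 7]
enqueue(16): [34, 46, 36, 7, 16]
enqueue(74): [34, 46, 36, 7, 16, 74]
dequeue(): [46, 36, 7, 16, 74]
enqueue(61): [46, 36, 7, 16, 74, 61]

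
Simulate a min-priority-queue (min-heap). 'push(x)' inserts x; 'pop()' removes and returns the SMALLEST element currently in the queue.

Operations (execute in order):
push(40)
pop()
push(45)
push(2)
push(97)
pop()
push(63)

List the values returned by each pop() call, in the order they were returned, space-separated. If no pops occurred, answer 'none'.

Answer: 40 2

Derivation:
push(40): heap contents = [40]
pop() → 40: heap contents = []
push(45): heap contents = [45]
push(2): heap contents = [2, 45]
push(97): heap contents = [2, 45, 97]
pop() → 2: heap contents = [45, 97]
push(63): heap contents = [45, 63, 97]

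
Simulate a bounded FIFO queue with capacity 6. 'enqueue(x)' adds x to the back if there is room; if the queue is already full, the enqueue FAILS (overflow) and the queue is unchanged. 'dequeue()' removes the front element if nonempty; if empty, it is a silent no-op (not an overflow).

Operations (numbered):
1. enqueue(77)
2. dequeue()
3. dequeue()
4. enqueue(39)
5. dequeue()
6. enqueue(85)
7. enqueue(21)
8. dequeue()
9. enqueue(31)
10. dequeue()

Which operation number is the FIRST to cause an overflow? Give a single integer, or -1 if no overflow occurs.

Answer: -1

Derivation:
1. enqueue(77): size=1
2. dequeue(): size=0
3. dequeue(): empty, no-op, size=0
4. enqueue(39): size=1
5. dequeue(): size=0
6. enqueue(85): size=1
7. enqueue(21): size=2
8. dequeue(): size=1
9. enqueue(31): size=2
10. dequeue(): size=1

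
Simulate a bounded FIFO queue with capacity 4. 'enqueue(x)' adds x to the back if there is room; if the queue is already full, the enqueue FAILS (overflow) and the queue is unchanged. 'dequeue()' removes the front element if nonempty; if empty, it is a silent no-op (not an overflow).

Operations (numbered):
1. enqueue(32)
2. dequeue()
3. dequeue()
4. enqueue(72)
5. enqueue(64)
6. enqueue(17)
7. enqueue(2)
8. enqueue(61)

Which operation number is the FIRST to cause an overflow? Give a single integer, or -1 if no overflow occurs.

Answer: 8

Derivation:
1. enqueue(32): size=1
2. dequeue(): size=0
3. dequeue(): empty, no-op, size=0
4. enqueue(72): size=1
5. enqueue(64): size=2
6. enqueue(17): size=3
7. enqueue(2): size=4
8. enqueue(61): size=4=cap → OVERFLOW (fail)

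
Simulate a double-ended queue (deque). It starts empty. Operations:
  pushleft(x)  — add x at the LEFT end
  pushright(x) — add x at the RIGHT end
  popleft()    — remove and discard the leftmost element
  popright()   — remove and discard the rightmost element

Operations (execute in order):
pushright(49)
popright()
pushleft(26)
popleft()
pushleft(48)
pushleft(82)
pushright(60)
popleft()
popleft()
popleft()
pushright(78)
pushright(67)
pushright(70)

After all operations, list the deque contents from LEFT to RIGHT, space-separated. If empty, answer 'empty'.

Answer: 78 67 70

Derivation:
pushright(49): [49]
popright(): []
pushleft(26): [26]
popleft(): []
pushleft(48): [48]
pushleft(82): [82, 48]
pushright(60): [82, 48, 60]
popleft(): [48, 60]
popleft(): [60]
popleft(): []
pushright(78): [78]
pushright(67): [78, 67]
pushright(70): [78, 67, 70]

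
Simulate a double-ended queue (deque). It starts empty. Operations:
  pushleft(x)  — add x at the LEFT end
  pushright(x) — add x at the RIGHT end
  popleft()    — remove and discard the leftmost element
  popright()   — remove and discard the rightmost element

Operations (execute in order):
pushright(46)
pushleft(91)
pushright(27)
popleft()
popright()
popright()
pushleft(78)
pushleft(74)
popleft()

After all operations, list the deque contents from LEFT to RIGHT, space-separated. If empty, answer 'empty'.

pushright(46): [46]
pushleft(91): [91, 46]
pushright(27): [91, 46, 27]
popleft(): [46, 27]
popright(): [46]
popright(): []
pushleft(78): [78]
pushleft(74): [74, 78]
popleft(): [78]

Answer: 78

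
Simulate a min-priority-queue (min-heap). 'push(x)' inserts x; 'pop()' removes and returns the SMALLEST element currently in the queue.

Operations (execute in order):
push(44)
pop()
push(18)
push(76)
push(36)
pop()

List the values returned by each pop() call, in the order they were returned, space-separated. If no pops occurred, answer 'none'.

push(44): heap contents = [44]
pop() → 44: heap contents = []
push(18): heap contents = [18]
push(76): heap contents = [18, 76]
push(36): heap contents = [18, 36, 76]
pop() → 18: heap contents = [36, 76]

Answer: 44 18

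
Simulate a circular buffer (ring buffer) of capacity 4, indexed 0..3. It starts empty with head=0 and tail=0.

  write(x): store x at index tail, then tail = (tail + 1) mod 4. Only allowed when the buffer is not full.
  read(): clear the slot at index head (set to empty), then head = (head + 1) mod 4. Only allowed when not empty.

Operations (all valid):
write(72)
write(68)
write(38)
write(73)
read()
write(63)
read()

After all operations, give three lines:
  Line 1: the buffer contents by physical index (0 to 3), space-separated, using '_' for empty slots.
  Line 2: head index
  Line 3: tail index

write(72): buf=[72 _ _ _], head=0, tail=1, size=1
write(68): buf=[72 68 _ _], head=0, tail=2, size=2
write(38): buf=[72 68 38 _], head=0, tail=3, size=3
write(73): buf=[72 68 38 73], head=0, tail=0, size=4
read(): buf=[_ 68 38 73], head=1, tail=0, size=3
write(63): buf=[63 68 38 73], head=1, tail=1, size=4
read(): buf=[63 _ 38 73], head=2, tail=1, size=3

Answer: 63 _ 38 73
2
1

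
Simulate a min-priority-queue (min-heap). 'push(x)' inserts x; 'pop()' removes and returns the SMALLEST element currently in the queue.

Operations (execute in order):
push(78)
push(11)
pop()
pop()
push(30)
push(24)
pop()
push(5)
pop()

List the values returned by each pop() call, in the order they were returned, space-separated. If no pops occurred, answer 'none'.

push(78): heap contents = [78]
push(11): heap contents = [11, 78]
pop() → 11: heap contents = [78]
pop() → 78: heap contents = []
push(30): heap contents = [30]
push(24): heap contents = [24, 30]
pop() → 24: heap contents = [30]
push(5): heap contents = [5, 30]
pop() → 5: heap contents = [30]

Answer: 11 78 24 5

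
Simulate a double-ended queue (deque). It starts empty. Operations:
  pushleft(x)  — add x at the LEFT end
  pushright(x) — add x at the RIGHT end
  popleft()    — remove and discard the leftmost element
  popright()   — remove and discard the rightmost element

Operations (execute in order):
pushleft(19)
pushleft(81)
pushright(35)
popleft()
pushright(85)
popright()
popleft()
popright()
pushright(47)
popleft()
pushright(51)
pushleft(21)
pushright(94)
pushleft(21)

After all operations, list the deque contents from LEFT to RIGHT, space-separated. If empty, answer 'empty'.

Answer: 21 21 51 94

Derivation:
pushleft(19): [19]
pushleft(81): [81, 19]
pushright(35): [81, 19, 35]
popleft(): [19, 35]
pushright(85): [19, 35, 85]
popright(): [19, 35]
popleft(): [35]
popright(): []
pushright(47): [47]
popleft(): []
pushright(51): [51]
pushleft(21): [21, 51]
pushright(94): [21, 51, 94]
pushleft(21): [21, 21, 51, 94]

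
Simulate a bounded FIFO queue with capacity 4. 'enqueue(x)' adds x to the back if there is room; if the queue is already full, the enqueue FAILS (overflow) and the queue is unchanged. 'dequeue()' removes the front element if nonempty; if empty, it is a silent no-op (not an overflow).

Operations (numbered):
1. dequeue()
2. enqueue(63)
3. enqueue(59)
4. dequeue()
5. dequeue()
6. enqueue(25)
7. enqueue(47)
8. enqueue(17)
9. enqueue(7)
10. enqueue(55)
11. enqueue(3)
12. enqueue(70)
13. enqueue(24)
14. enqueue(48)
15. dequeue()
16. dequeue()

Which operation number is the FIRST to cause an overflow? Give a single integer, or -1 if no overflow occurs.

1. dequeue(): empty, no-op, size=0
2. enqueue(63): size=1
3. enqueue(59): size=2
4. dequeue(): size=1
5. dequeue(): size=0
6. enqueue(25): size=1
7. enqueue(47): size=2
8. enqueue(17): size=3
9. enqueue(7): size=4
10. enqueue(55): size=4=cap → OVERFLOW (fail)
11. enqueue(3): size=4=cap → OVERFLOW (fail)
12. enqueue(70): size=4=cap → OVERFLOW (fail)
13. enqueue(24): size=4=cap → OVERFLOW (fail)
14. enqueue(48): size=4=cap → OVERFLOW (fail)
15. dequeue(): size=3
16. dequeue(): size=2

Answer: 10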